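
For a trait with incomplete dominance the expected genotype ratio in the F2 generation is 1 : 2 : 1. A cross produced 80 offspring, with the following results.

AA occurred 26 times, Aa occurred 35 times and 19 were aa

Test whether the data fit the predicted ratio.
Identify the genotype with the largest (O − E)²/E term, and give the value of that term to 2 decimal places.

AA, 1.80

Ratio total = 4. Expected counts: 80×1/4 = 20, 80×2/4 = 40, 80×1/4 = 20.
cat         O        E   (O−E)²/E
AA         26       20      1.800
Aa         35       40      0.625
aa         19       20      0.050
The largest term is for AA: 1.80.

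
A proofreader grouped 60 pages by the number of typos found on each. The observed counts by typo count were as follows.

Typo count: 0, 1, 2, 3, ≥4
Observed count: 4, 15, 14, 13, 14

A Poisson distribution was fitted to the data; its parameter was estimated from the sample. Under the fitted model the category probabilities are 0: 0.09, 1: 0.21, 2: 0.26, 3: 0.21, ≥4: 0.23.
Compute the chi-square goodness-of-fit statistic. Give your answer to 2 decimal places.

1.00

Expected counts E_i = n·p_i: 60×0.09 = 5.4, 60×0.21 = 12.6, 60×0.26 = 15.6, 60×0.21 = 12.6, 60×0.23 = 13.8.
cat         O        E   (O−E)²/E
0           4      5.4      0.363
1          15     12.6      0.457
2          14     15.6      0.164
3          13     12.6      0.013
≥4         14     13.8      0.003
Sum = 1.00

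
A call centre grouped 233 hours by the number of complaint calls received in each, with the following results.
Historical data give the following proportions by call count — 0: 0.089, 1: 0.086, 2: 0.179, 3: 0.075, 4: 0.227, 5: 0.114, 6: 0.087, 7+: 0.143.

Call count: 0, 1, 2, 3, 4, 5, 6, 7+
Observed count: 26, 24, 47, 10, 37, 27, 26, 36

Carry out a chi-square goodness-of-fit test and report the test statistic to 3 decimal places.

Expected counts E_i = n·p_i: 233×0.089 = 20.737, 233×0.086 = 20.038, 233×0.179 = 41.707, 233×0.075 = 17.475, 233×0.227 = 52.891, 233×0.114 = 26.562, 233×0.087 = 20.271, 233×0.143 = 33.319.
0: (26 − 20.737)²/20.737 = 27.699169/20.737 = 1.3357
1: (24 − 20.038)²/20.038 = 15.697444/20.038 = 0.7834
2: (47 − 41.707)²/41.707 = 28.015849/41.707 = 0.6717
3: (10 − 17.475)²/17.475 = 55.875625/17.475 = 3.1975
4: (37 − 52.891)²/52.891 = 252.523881/52.891 = 4.7744
5: (27 − 26.562)²/26.562 = 0.191844/26.562 = 0.0072
6: (26 − 20.271)²/20.271 = 32.821441/20.271 = 1.6191
7+: (36 − 33.319)²/33.319 = 7.187761/33.319 = 0.2157
Sum = 12.605

12.605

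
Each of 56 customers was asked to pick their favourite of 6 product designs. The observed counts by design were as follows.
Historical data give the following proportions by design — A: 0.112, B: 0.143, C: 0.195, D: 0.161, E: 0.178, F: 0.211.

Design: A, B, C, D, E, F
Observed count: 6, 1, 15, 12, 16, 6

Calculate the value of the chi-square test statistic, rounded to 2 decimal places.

15.17

Expected counts E_i = n·p_i: 56×0.112 = 6.272, 56×0.143 = 8.008, 56×0.195 = 10.92, 56×0.161 = 9.016, 56×0.178 = 9.968, 56×0.211 = 11.816.
A: (6 − 6.272)²/6.272 = 0.073984/6.272 = 0.012
B: (1 − 8.008)²/8.008 = 49.112064/8.008 = 6.133
C: (15 − 10.92)²/10.92 = 16.6464/10.92 = 1.524
D: (12 − 9.016)²/9.016 = 8.904256/9.016 = 0.988
E: (16 − 9.968)²/9.968 = 36.385024/9.968 = 3.650
F: (6 − 11.816)²/11.816 = 33.825856/11.816 = 2.863
Sum = 15.17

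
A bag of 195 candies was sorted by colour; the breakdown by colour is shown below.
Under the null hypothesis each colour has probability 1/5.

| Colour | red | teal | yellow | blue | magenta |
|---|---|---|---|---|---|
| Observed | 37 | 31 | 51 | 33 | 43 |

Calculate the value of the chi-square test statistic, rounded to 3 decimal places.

6.769

Expected count for each of the 5 categories: 195/5 = 39.
cat          O        E   (O−E)²/E
red         37       39     0.1026
teal        31       39     1.6410
yellow      51       39     3.6923
blue        33       39     0.9231
magenta     43       39     0.4103
Sum = 6.769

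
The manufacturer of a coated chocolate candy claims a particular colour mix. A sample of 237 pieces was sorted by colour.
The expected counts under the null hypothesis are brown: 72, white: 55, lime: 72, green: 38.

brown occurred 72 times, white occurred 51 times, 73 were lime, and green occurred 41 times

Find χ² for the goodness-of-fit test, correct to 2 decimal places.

0.54

brown: (72 − 72)²/72 = 0/72 = 0.000
white: (51 − 55)²/55 = 16/55 = 0.291
lime: (73 − 72)²/72 = 1/72 = 0.014
green: (41 − 38)²/38 = 9/38 = 0.237
Sum = 0.54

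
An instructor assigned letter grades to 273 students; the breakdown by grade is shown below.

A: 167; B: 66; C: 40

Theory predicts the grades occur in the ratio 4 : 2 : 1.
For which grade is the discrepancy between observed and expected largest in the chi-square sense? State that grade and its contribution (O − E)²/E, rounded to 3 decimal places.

Ratio total = 7. Expected counts: 273×4/7 = 156, 273×2/7 = 78, 273×1/7 = 39.
χ² = (167−156)²/156 + (66−78)²/78 + (40−39)²/39
   = 0.7756 + 1.8462 + 0.0256
The largest term is for B: 1.846.

B, 1.846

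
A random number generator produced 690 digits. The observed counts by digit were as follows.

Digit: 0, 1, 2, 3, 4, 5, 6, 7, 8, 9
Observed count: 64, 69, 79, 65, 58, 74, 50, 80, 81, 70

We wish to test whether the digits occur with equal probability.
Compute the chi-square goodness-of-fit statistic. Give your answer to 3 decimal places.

Expected count for each of the 10 categories: 690/10 = 69.
0: (64 − 69)²/69 = 25/69 = 0.3623
1: (69 − 69)²/69 = 0/69 = 0.0000
2: (79 − 69)²/69 = 100/69 = 1.4493
3: (65 − 69)²/69 = 16/69 = 0.2319
4: (58 − 69)²/69 = 121/69 = 1.7536
5: (74 − 69)²/69 = 25/69 = 0.3623
6: (50 − 69)²/69 = 361/69 = 5.2319
7: (80 − 69)²/69 = 121/69 = 1.7536
8: (81 − 69)²/69 = 144/69 = 2.0870
9: (70 − 69)²/69 = 1/69 = 0.0145
Sum = 13.246

13.246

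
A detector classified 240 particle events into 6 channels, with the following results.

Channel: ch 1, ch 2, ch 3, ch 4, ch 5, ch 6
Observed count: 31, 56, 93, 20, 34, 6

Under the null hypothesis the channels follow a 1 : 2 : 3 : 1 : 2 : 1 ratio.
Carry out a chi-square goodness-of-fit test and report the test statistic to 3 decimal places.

Ratio total = 10. Expected counts: 240×1/10 = 24, 240×2/10 = 48, 240×3/10 = 72, 240×1/10 = 24, 240×2/10 = 48, 240×1/10 = 24.
cat         O        E   (O−E)²/E
ch 1       31       24     2.0417
ch 2       56       48     1.3333
ch 3       93       72     6.1250
ch 4       20       24     0.6667
ch 5       34       48     4.0833
ch 6        6       24    13.5000
Sum = 27.750

27.750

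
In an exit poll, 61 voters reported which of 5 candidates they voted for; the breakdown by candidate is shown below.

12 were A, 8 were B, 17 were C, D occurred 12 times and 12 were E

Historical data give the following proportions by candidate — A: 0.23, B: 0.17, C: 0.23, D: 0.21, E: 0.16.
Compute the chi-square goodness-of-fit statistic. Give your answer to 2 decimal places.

Expected counts E_i = n·p_i: 61×0.23 = 14.03, 61×0.17 = 10.37, 61×0.23 = 14.03, 61×0.21 = 12.81, 61×0.16 = 9.76.
A: (12 − 14.03)²/14.03 = 4.1209/14.03 = 0.294
B: (8 − 10.37)²/10.37 = 5.6169/10.37 = 0.542
C: (17 − 14.03)²/14.03 = 8.8209/14.03 = 0.629
D: (12 − 12.81)²/12.81 = 0.6561/12.81 = 0.051
E: (12 − 9.76)²/9.76 = 5.0176/9.76 = 0.514
Sum = 2.03

2.03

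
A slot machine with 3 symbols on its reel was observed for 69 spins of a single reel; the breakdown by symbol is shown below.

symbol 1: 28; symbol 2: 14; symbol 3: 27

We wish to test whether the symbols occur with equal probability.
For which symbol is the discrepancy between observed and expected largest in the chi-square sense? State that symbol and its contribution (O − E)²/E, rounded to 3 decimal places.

Expected count for each of the 3 categories: 69/3 = 23.
symbol 1: (28 − 23)²/23 = 25/23 = 1.0870
symbol 2: (14 − 23)²/23 = 81/23 = 3.5217
symbol 3: (27 − 23)²/23 = 16/23 = 0.6957
The largest term is for symbol 2: 3.522.

symbol 2, 3.522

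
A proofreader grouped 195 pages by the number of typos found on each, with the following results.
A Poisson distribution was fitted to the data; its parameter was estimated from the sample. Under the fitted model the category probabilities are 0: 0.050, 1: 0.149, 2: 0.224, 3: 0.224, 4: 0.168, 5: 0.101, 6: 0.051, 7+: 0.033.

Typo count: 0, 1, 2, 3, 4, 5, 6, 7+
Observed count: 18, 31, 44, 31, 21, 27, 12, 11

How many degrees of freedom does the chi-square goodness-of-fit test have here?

6

There are k = 8 categories and 1 parameter estimated from the data, so df = 8 − 1 − 1 = 6.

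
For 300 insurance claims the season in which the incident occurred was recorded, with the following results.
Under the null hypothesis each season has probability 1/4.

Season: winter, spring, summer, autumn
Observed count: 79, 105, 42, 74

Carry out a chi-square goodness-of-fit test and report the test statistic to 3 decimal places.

Under H₀ each category has probability 1/4, so each expected count is 300/4 = 75.
winter: (79 − 75)²/75 = 16/75 = 0.2133
spring: (105 − 75)²/75 = 900/75 = 12.0000
summer: (42 − 75)²/75 = 1089/75 = 14.5200
autumn: (74 − 75)²/75 = 1/75 = 0.0133
Sum = 26.747

26.747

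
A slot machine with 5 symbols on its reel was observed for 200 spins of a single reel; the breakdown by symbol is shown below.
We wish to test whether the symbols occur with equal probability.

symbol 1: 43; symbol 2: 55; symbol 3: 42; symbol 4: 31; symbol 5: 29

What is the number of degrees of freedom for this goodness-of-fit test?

4

There are k = 5 categories and no parameters were estimated from the data, so df = 5 − 1 = 4.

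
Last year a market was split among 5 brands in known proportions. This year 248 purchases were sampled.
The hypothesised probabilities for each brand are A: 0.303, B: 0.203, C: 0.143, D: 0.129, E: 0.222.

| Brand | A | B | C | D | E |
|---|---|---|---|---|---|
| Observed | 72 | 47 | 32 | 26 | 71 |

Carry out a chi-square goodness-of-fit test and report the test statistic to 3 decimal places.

6.432

Expected counts E_i = n·p_i: 248×0.303 = 75.144, 248×0.203 = 50.344, 248×0.143 = 35.464, 248×0.129 = 31.992, 248×0.222 = 55.056.
χ² = (72−75.144)²/75.144 + (47−50.344)²/50.344 + (32−35.464)²/35.464 + (26−31.992)²/31.992 + (71−55.056)²/55.056
   = 0.1315 + 0.2221 + 0.3384 + 1.1223 + 4.6173
Sum = 6.432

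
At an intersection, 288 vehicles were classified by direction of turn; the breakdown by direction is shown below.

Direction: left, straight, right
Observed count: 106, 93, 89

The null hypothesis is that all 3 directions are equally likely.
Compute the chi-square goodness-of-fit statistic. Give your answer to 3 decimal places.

1.646

Under H₀ each category has probability 1/3, so each expected count is 288/3 = 96.
left: (106 − 96)²/96 = 100/96 = 1.0417
straight: (93 − 96)²/96 = 9/96 = 0.0938
right: (89 − 96)²/96 = 49/96 = 0.5104
Sum = 1.646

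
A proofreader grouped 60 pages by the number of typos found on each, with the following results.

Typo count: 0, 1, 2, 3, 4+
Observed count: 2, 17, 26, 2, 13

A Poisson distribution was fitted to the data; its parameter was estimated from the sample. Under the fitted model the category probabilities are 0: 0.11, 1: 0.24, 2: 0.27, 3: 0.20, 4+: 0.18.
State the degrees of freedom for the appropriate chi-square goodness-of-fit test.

3

There are k = 5 categories and 1 parameter estimated from the data, so df = 5 − 1 − 1 = 3.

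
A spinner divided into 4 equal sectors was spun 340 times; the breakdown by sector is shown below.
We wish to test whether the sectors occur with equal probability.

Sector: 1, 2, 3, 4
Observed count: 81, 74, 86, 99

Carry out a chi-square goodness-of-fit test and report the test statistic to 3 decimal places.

3.929

Under H₀ each category has probability 1/4, so each expected count is 340/4 = 85.
cat         O        E   (O−E)²/E
1          81       85     0.1882
2          74       85     1.4235
3          86       85     0.0118
4          99       85     2.3059
Sum = 3.929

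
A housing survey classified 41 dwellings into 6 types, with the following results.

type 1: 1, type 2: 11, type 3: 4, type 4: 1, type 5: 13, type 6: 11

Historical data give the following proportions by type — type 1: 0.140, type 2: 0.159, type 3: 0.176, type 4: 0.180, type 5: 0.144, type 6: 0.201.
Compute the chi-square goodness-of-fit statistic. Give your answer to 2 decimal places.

23.40

Expected counts E_i = n·p_i: 41×0.140 = 5.74, 41×0.159 = 6.519, 41×0.176 = 7.216, 41×0.180 = 7.38, 41×0.144 = 5.904, 41×0.201 = 8.241.
type 1: (1 − 5.74)²/5.74 = 22.4676/5.74 = 3.914
type 2: (11 − 6.519)²/6.519 = 20.079361/6.519 = 3.080
type 3: (4 − 7.216)²/7.216 = 10.342656/7.216 = 1.433
type 4: (1 − 7.38)²/7.38 = 40.7044/7.38 = 5.516
type 5: (13 − 5.904)²/5.904 = 50.353216/5.904 = 8.529
type 6: (11 − 8.241)²/8.241 = 7.612081/8.241 = 0.924
Sum = 23.40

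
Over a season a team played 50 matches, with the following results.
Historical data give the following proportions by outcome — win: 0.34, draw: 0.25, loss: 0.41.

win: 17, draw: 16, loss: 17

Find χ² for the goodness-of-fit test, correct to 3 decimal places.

Expected counts E_i = n·p_i: 50×0.34 = 17, 50×0.25 = 12.5, 50×0.41 = 20.5.
χ² = (17−17)²/17 + (16−12.5)²/12.5 + (17−20.5)²/20.5
   = 0.0000 + 0.9800 + 0.5976
Sum = 1.578

1.578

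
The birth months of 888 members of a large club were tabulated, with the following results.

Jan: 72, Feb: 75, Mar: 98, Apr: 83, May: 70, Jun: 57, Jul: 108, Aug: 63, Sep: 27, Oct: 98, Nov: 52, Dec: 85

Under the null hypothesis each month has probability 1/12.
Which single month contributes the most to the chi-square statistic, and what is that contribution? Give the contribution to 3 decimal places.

Sep, 29.851

Under H₀ each category has probability 1/12, so each expected count is 888/12 = 74.
cat         O        E   (O−E)²/E
Jan        72       74     0.0541
Feb        75       74     0.0135
Mar        98       74     7.7838
Apr        83       74     1.0946
May        70       74     0.2162
Jun        57       74     3.9054
Jul       108       74    15.6216
Aug        63       74     1.6351
Sep        27       74    29.8514
Oct        98       74     7.7838
Nov        52       74     6.5405
Dec        85       74     1.6351
The largest term is for Sep: 29.851.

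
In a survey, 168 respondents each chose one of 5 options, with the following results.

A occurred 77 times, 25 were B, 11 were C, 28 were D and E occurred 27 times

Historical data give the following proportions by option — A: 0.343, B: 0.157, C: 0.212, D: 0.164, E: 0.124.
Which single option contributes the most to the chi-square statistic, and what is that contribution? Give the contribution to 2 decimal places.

C, 17.01

Expected counts E_i = n·p_i: 168×0.343 = 57.624, 168×0.157 = 26.376, 168×0.212 = 35.616, 168×0.164 = 27.552, 168×0.124 = 20.832.
A: (77 − 57.624)²/57.624 = 375.429376/57.624 = 6.515
B: (25 − 26.376)²/26.376 = 1.893376/26.376 = 0.072
C: (11 − 35.616)²/35.616 = 605.947456/35.616 = 17.013
D: (28 − 27.552)²/27.552 = 0.200704/27.552 = 0.007
E: (27 − 20.832)²/20.832 = 38.044224/20.832 = 1.826
The largest term is for C: 17.01.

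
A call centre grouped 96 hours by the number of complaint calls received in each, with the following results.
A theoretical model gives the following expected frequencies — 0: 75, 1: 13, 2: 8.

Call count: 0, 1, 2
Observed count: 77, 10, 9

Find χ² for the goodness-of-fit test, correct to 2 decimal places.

0.87

χ² = (77−75)²/75 + (10−13)²/13 + (9−8)²/8
   = 0.053 + 0.692 + 0.125
Sum = 0.87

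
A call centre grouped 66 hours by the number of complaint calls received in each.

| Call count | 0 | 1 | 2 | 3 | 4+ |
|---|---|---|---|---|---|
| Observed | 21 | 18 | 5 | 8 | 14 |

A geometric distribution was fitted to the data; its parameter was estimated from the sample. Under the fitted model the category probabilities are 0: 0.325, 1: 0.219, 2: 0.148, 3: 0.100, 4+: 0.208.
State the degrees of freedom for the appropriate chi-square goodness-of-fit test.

3

There are k = 5 categories and 1 parameter estimated from the data, so df = 5 − 1 − 1 = 3.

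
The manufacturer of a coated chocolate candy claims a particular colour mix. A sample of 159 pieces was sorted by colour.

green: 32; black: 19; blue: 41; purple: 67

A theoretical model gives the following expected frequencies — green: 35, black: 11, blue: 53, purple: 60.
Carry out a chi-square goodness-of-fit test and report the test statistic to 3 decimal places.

χ² = (32−35)²/35 + (19−11)²/11 + (41−53)²/53 + (67−60)²/60
   = 0.2571 + 5.8182 + 2.7170 + 0.8167
Sum = 9.609

9.609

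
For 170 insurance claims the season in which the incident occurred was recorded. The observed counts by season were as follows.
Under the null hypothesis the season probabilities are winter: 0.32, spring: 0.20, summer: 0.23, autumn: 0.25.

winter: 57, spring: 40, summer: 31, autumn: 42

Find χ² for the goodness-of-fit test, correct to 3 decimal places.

Expected counts E_i = n·p_i: 170×0.32 = 54.4, 170×0.20 = 34, 170×0.23 = 39.1, 170×0.25 = 42.5.
cat         O        E   (O−E)²/E
winter     57     54.4     0.1243
spring     40       34     1.0588
summer     31     39.1     1.6780
autumn     42     42.5     0.0059
Sum = 2.867

2.867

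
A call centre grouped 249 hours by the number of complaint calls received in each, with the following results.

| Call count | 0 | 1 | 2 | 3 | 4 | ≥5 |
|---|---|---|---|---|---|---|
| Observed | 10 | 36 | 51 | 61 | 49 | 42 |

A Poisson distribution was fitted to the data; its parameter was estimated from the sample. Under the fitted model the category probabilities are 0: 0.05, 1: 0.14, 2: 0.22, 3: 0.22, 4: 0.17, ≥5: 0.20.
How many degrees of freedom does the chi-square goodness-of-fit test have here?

There are k = 6 categories and 1 parameter estimated from the data, so df = 6 − 1 − 1 = 4.

4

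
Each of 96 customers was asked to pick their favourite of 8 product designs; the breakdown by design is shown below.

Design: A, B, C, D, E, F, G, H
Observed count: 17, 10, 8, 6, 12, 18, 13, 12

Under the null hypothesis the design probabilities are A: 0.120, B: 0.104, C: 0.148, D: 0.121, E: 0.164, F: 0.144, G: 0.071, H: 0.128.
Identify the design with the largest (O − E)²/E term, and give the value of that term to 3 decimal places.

Expected counts E_i = n·p_i: 96×0.120 = 11.52, 96×0.104 = 9.984, 96×0.148 = 14.208, 96×0.121 = 11.616, 96×0.164 = 15.744, 96×0.144 = 13.824, 96×0.071 = 6.816, 96×0.128 = 12.288.
χ² = (17−11.52)²/11.52 + (10−9.984)²/9.984 + (8−14.208)²/14.208 + (6−11.616)²/11.616 + (12−15.744)²/15.744 + (18−13.824)²/13.824 + (13−6.816)²/6.816 + (12−12.288)²/12.288
   = 2.6068 + 0.0000 + 2.7125 + 2.7152 + 0.8903 + 1.2615 + 5.6106 + 0.0068
The largest term is for G: 5.611.

G, 5.611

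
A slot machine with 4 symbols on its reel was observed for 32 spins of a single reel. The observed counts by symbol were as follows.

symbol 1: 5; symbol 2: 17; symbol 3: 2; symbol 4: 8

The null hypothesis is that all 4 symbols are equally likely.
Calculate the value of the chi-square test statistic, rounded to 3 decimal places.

Under H₀ each category has probability 1/4, so each expected count is 32/4 = 8.
cat           O        E   (O−E)²/E
symbol 1      5        8     1.1250
symbol 2     17        8    10.1250
symbol 3      2        8     4.5000
symbol 4      8        8     0.0000
Sum = 15.750

15.750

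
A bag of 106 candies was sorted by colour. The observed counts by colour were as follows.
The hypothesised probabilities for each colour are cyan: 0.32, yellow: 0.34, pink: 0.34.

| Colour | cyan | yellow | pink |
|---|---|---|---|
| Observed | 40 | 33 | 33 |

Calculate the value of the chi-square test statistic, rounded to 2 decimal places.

1.60

Expected counts E_i = n·p_i: 106×0.32 = 33.92, 106×0.34 = 36.04, 106×0.34 = 36.04.
χ² = (40−33.92)²/33.92 + (33−36.04)²/36.04 + (33−36.04)²/36.04
   = 1.090 + 0.256 + 0.256
Sum = 1.60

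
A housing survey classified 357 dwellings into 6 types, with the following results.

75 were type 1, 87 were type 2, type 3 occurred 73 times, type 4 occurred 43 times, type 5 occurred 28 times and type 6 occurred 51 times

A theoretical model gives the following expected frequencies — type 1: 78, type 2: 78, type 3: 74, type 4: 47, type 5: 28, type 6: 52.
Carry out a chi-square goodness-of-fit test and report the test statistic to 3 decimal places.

type 1: (75 − 78)²/78 = 9/78 = 0.1154
type 2: (87 − 78)²/78 = 81/78 = 1.0385
type 3: (73 − 74)²/74 = 1/74 = 0.0135
type 4: (43 − 47)²/47 = 16/47 = 0.3404
type 5: (28 − 28)²/28 = 0/28 = 0.0000
type 6: (51 − 52)²/52 = 1/52 = 0.0192
Sum = 1.527

1.527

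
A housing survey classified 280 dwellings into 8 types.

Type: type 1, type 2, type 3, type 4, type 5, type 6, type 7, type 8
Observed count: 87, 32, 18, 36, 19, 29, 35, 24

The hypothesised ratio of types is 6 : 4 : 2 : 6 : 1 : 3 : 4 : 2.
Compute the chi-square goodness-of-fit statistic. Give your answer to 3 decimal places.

33.108

Ratio total = 28. Expected counts: 280×6/28 = 60, 280×4/28 = 40, 280×2/28 = 20, 280×6/28 = 60, 280×1/28 = 10, 280×3/28 = 30, 280×4/28 = 40, 280×2/28 = 20.
χ² = (87−60)²/60 + (32−40)²/40 + (18−20)²/20 + (36−60)²/60 + (19−10)²/10 + (29−30)²/30 + (35−40)²/40 + (24−20)²/20
   = 12.1500 + 1.6000 + 0.2000 + 9.6000 + 8.1000 + 0.0333 + 0.6250 + 0.8000
Sum = 33.108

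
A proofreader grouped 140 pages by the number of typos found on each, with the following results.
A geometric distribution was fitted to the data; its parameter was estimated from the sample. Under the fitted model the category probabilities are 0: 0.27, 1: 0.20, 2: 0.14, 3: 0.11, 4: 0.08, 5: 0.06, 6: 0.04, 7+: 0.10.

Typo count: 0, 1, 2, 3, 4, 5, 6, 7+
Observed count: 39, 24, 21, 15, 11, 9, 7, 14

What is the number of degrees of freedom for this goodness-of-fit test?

There are k = 8 categories and 1 parameter estimated from the data, so df = 8 − 1 − 1 = 6.

6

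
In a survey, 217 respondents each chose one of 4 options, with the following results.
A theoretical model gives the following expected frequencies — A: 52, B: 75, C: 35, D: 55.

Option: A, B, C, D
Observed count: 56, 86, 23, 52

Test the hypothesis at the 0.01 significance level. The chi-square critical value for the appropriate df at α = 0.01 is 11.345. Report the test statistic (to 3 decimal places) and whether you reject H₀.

6.199; do not reject

χ² = (56−52)²/52 + (86−75)²/75 + (23−35)²/35 + (52−55)²/55
   = 0.3077 + 1.6133 + 4.1143 + 0.1636
Sum = 6.199
df = 3. Since 6.199 < 11.345, we do not reject H₀.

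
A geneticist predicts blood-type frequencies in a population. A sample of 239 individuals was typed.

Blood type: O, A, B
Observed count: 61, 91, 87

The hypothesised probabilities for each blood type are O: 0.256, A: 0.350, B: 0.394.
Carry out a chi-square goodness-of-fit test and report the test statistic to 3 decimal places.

1.192

Expected counts E_i = n·p_i: 239×0.256 = 61.184, 239×0.350 = 83.65, 239×0.394 = 94.166.
O: (61 − 61.184)²/61.184 = 0.033856/61.184 = 0.0006
A: (91 − 83.65)²/83.65 = 54.0225/83.65 = 0.6458
B: (87 − 94.166)²/94.166 = 51.351556/94.166 = 0.5453
Sum = 1.192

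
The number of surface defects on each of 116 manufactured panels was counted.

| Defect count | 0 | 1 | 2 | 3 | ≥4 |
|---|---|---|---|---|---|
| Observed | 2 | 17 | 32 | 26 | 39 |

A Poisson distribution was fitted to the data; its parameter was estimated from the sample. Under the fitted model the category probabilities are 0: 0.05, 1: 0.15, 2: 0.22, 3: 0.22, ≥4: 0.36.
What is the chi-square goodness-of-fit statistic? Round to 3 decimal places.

4.336

Expected counts E_i = n·p_i: 116×0.05 = 5.8, 116×0.15 = 17.4, 116×0.22 = 25.52, 116×0.22 = 25.52, 116×0.36 = 41.76.
0: (2 − 5.8)²/5.8 = 14.44/5.8 = 2.4897
1: (17 − 17.4)²/17.4 = 0.16/17.4 = 0.0092
2: (32 − 25.52)²/25.52 = 41.9904/25.52 = 1.6454
3: (26 − 25.52)²/25.52 = 0.2304/25.52 = 0.0090
≥4: (39 − 41.76)²/41.76 = 7.6176/41.76 = 0.1824
Sum = 4.336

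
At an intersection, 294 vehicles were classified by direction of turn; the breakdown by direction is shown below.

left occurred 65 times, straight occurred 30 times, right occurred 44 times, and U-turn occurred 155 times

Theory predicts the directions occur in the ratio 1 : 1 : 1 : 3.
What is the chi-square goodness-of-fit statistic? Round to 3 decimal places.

13.537

Ratio total = 6. Expected counts: 294×1/6 = 49, 294×1/6 = 49, 294×1/6 = 49, 294×3/6 = 147.
χ² = (65−49)²/49 + (30−49)²/49 + (44−49)²/49 + (155−147)²/147
   = 5.2245 + 7.3673 + 0.5102 + 0.4354
Sum = 13.537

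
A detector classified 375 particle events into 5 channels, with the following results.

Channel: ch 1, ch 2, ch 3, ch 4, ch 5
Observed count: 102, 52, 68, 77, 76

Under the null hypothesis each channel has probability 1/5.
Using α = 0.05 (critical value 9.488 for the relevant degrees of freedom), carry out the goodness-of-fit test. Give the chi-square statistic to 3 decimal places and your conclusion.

Under H₀ each category has probability 1/5, so each expected count is 375/5 = 75.
ch 1: (102 − 75)²/75 = 729/75 = 9.7200
ch 2: (52 − 75)²/75 = 529/75 = 7.0533
ch 3: (68 − 75)²/75 = 49/75 = 0.6533
ch 4: (77 − 75)²/75 = 4/75 = 0.0533
ch 5: (76 − 75)²/75 = 1/75 = 0.0133
Sum = 17.493
df = 4. Since 17.493 > 9.488, we reject H₀.

17.493; reject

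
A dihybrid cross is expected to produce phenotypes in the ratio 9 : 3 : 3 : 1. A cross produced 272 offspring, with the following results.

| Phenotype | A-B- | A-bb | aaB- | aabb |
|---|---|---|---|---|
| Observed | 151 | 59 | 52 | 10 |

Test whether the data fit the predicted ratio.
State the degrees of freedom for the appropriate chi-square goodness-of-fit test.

There are k = 4 categories and no parameters were estimated from the data, so df = 4 − 1 = 3.

3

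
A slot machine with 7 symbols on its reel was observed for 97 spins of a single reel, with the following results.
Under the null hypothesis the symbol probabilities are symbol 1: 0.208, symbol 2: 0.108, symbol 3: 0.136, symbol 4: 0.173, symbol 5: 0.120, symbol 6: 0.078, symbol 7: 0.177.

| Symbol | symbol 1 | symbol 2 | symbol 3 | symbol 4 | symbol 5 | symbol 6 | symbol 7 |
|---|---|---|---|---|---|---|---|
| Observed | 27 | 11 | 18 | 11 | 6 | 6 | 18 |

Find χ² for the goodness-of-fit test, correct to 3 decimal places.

9.175

Expected counts E_i = n·p_i: 97×0.208 = 20.176, 97×0.108 = 10.476, 97×0.136 = 13.192, 97×0.173 = 16.781, 97×0.120 = 11.64, 97×0.078 = 7.566, 97×0.177 = 17.169.
χ² = (27−20.176)²/20.176 + (11−10.476)²/10.476 + (18−13.192)²/13.192 + (11−16.781)²/16.781 + (6−11.64)²/11.64 + (6−7.566)²/7.566 + (18−17.169)²/17.169
   = 2.3080 + 0.0262 + 1.7523 + 1.9915 + 2.7328 + 0.3241 + 0.0402
Sum = 9.175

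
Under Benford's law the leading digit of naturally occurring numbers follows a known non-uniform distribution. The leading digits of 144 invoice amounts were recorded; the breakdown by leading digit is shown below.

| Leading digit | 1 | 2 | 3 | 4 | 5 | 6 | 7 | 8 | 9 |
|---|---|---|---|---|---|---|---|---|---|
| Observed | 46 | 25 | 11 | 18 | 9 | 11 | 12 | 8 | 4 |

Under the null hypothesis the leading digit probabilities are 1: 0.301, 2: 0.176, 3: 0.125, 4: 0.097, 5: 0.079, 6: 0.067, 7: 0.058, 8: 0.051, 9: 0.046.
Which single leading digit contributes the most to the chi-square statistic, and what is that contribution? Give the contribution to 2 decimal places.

3, 2.72

Expected counts E_i = n·p_i: 144×0.301 = 43.344, 144×0.176 = 25.344, 144×0.125 = 18, 144×0.097 = 13.968, 144×0.079 = 11.376, 144×0.067 = 9.648, 144×0.058 = 8.352, 144×0.051 = 7.344, 144×0.046 = 6.624.
1: (46 − 43.344)²/43.344 = 7.054336/43.344 = 0.163
2: (25 − 25.344)²/25.344 = 0.118336/25.344 = 0.005
3: (11 − 18)²/18 = 49/18 = 2.722
4: (18 − 13.968)²/13.968 = 16.257024/13.968 = 1.164
5: (9 − 11.376)²/11.376 = 5.645376/11.376 = 0.496
6: (11 − 9.648)²/9.648 = 1.827904/9.648 = 0.189
7: (12 − 8.352)²/8.352 = 13.307904/8.352 = 1.593
8: (8 − 7.344)²/7.344 = 0.430336/7.344 = 0.059
9: (4 − 6.624)²/6.624 = 6.885376/6.624 = 1.039
The largest term is for 3: 2.72.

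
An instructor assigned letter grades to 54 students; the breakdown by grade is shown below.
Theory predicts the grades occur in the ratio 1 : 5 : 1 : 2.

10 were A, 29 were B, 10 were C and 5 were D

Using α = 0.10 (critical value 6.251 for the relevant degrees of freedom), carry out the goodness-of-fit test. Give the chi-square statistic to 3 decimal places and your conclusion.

Ratio total = 9. Expected counts: 54×1/9 = 6, 54×5/9 = 30, 54×1/9 = 6, 54×2/9 = 12.
χ² = (10−6)²/6 + (29−30)²/30 + (10−6)²/6 + (5−12)²/12
   = 2.6667 + 0.0333 + 2.6667 + 4.0833
Sum = 9.450
df = 3. Since 9.450 > 6.251, we reject H₀.

9.450; reject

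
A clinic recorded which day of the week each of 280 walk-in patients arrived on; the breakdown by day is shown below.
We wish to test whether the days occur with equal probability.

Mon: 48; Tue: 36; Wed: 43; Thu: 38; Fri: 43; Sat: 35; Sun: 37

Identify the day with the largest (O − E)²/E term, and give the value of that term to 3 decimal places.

Under H₀ each category has probability 1/7, so each expected count is 280/7 = 40.
Mon: (48 − 40)²/40 = 64/40 = 1.6000
Tue: (36 − 40)²/40 = 16/40 = 0.4000
Wed: (43 − 40)²/40 = 9/40 = 0.2250
Thu: (38 − 40)²/40 = 4/40 = 0.1000
Fri: (43 − 40)²/40 = 9/40 = 0.2250
Sat: (35 − 40)²/40 = 25/40 = 0.6250
Sun: (37 − 40)²/40 = 9/40 = 0.2250
The largest term is for Mon: 1.600.

Mon, 1.600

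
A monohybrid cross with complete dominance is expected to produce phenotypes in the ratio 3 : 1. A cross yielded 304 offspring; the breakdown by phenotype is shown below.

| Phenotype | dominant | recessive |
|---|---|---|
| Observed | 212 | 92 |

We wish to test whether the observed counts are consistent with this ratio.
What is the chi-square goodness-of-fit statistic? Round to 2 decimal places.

Ratio total = 4. Expected counts: 304×3/4 = 228, 304×1/4 = 76.
cat            O        E   (O−E)²/E
dominant     212      228      1.123
recessive     92       76      3.368
Sum = 4.49

4.49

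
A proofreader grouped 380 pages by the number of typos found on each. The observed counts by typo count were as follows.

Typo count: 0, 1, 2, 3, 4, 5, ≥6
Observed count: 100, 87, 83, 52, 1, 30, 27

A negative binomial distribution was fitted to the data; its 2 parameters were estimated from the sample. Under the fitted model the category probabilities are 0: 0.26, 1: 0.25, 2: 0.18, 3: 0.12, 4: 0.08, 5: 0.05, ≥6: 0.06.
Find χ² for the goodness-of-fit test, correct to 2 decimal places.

Expected counts E_i = n·p_i: 380×0.26 = 98.8, 380×0.25 = 95, 380×0.18 = 68.4, 380×0.12 = 45.6, 380×0.08 = 30.4, 380×0.05 = 19, 380×0.06 = 22.8.
cat         O        E   (O−E)²/E
0         100     98.8      0.015
1          87       95      0.674
2          83     68.4      3.116
3          52     45.6      0.898
4           1     30.4     28.433
5          30       19      6.368
≥6         27     22.8      0.774
Sum = 40.28

40.28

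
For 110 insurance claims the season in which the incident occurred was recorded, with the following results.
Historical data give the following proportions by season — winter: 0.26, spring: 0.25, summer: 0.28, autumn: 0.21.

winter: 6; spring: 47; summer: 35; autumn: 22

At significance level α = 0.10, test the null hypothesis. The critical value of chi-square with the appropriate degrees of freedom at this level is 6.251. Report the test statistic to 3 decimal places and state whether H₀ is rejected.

Expected counts E_i = n·p_i: 110×0.26 = 28.6, 110×0.25 = 27.5, 110×0.28 = 30.8, 110×0.21 = 23.1.
χ² = (6−28.6)²/28.6 + (47−27.5)²/27.5 + (35−30.8)²/30.8 + (22−23.1)²/23.1
   = 17.8587 + 13.8273 + 0.5727 + 0.0524
Sum = 32.311
df = 3. Since 32.311 > 6.251, we reject H₀.

32.311; reject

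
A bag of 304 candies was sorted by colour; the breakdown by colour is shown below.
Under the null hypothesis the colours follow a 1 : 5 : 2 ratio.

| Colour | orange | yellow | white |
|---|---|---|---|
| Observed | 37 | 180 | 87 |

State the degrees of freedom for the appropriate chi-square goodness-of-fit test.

2

There are k = 3 categories and no parameters were estimated from the data, so df = 3 − 1 = 2.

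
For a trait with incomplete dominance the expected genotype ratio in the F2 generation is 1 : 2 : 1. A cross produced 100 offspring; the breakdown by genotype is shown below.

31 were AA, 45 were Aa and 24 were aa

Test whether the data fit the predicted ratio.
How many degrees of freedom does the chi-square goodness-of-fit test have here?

2

There are k = 3 categories and no parameters were estimated from the data, so df = 3 − 1 = 2.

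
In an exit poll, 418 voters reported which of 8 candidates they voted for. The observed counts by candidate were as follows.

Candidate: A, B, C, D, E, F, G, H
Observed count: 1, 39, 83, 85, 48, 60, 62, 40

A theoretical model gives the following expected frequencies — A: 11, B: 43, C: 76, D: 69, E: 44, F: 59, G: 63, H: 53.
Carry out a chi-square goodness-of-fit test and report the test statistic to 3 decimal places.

17.403

A: (1 − 11)²/11 = 100/11 = 9.0909
B: (39 − 43)²/43 = 16/43 = 0.3721
C: (83 − 76)²/76 = 49/76 = 0.6447
D: (85 − 69)²/69 = 256/69 = 3.7101
E: (48 − 44)²/44 = 16/44 = 0.3636
F: (60 − 59)²/59 = 1/59 = 0.0169
G: (62 − 63)²/63 = 1/63 = 0.0159
H: (40 − 53)²/53 = 169/53 = 3.1887
Sum = 17.403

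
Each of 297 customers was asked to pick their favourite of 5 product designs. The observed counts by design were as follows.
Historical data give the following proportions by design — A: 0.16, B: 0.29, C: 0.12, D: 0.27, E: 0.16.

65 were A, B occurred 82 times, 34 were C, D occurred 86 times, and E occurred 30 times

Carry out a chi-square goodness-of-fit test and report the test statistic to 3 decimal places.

13.584

Expected counts E_i = n·p_i: 297×0.16 = 47.52, 297×0.29 = 86.13, 297×0.12 = 35.64, 297×0.27 = 80.19, 297×0.16 = 47.52.
χ² = (65−47.52)²/47.52 + (82−86.13)²/86.13 + (34−35.64)²/35.64 + (86−80.19)²/80.19 + (30−47.52)²/47.52
   = 6.4299 + 0.1980 + 0.0755 + 0.4210 + 6.4594
Sum = 13.584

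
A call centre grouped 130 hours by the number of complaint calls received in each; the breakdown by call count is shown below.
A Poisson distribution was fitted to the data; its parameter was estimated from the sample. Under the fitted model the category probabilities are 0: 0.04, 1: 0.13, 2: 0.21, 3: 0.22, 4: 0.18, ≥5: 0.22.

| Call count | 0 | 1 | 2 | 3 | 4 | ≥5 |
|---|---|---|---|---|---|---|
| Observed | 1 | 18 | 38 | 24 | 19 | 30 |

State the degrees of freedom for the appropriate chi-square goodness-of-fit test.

4

There are k = 6 categories and 1 parameter estimated from the data, so df = 6 − 1 − 1 = 4.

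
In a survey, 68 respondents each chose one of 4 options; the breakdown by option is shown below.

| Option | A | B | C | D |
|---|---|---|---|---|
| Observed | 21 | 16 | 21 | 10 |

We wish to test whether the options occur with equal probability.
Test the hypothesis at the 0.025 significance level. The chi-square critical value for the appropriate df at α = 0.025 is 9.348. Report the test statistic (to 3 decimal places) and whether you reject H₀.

Expected count for each of the 4 categories: 68/4 = 17.
χ² = (21−17)²/17 + (16−17)²/17 + (21−17)²/17 + (10−17)²/17
   = 0.9412 + 0.0588 + 0.9412 + 2.8824
Sum = 4.824
df = 3. Since 4.824 < 9.348, we do not reject H₀.

4.824; do not reject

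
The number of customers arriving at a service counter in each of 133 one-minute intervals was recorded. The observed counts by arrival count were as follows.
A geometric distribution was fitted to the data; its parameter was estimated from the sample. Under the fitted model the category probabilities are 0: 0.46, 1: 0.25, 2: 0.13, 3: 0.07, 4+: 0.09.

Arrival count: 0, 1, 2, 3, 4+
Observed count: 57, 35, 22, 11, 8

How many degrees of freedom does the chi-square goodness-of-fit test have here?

3

There are k = 5 categories and 1 parameter estimated from the data, so df = 5 − 1 − 1 = 3.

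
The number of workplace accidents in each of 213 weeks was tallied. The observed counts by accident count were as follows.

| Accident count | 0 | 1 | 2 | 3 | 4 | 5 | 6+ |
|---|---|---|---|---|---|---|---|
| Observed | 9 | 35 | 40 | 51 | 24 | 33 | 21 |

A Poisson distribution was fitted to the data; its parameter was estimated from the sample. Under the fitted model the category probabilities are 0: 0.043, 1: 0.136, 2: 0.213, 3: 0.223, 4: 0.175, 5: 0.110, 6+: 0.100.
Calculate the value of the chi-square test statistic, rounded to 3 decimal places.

Expected counts E_i = n·p_i: 213×0.043 = 9.159, 213×0.136 = 28.968, 213×0.213 = 45.369, 213×0.223 = 47.499, 213×0.175 = 37.275, 213×0.110 = 23.43, 213×0.100 = 21.3.
χ² = (9−9.159)²/9.159 + (35−28.968)²/28.968 + (40−45.369)²/45.369 + (51−47.499)²/47.499 + (24−37.275)²/37.275 + (33−23.43)²/23.43 + (21−21.3)²/21.3
   = 0.0028 + 1.2560 + 0.6354 + 0.2580 + 4.7277 + 3.9089 + 0.0042
Sum = 10.793

10.793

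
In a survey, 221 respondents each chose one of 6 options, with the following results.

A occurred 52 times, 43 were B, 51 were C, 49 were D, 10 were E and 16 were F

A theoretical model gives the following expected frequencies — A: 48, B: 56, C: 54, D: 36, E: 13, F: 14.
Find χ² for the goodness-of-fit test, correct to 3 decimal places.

9.190

A: (52 − 48)²/48 = 16/48 = 0.3333
B: (43 − 56)²/56 = 169/56 = 3.0179
C: (51 − 54)²/54 = 9/54 = 0.1667
D: (49 − 36)²/36 = 169/36 = 4.6944
E: (10 − 13)²/13 = 9/13 = 0.6923
F: (16 − 14)²/14 = 4/14 = 0.2857
Sum = 9.190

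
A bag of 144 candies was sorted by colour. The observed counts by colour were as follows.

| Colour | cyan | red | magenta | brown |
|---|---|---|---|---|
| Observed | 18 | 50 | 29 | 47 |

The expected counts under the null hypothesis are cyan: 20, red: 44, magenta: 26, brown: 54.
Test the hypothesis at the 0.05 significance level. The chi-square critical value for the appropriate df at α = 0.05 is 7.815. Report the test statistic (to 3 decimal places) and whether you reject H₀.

2.272; do not reject

cyan: (18 − 20)²/20 = 4/20 = 0.2000
red: (50 − 44)²/44 = 36/44 = 0.8182
magenta: (29 − 26)²/26 = 9/26 = 0.3462
brown: (47 − 54)²/54 = 49/54 = 0.9074
Sum = 2.272
df = 3. Since 2.272 < 7.815, we do not reject H₀.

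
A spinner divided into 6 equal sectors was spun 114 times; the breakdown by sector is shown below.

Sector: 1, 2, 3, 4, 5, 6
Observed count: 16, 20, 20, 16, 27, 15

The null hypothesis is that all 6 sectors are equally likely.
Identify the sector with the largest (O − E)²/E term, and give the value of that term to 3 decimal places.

5, 3.368

Expected count for each of the 6 categories: 114/6 = 19.
1: (16 − 19)²/19 = 9/19 = 0.4737
2: (20 − 19)²/19 = 1/19 = 0.0526
3: (20 − 19)²/19 = 1/19 = 0.0526
4: (16 − 19)²/19 = 9/19 = 0.4737
5: (27 − 19)²/19 = 64/19 = 3.3684
6: (15 − 19)²/19 = 16/19 = 0.8421
The largest term is for 5: 3.368.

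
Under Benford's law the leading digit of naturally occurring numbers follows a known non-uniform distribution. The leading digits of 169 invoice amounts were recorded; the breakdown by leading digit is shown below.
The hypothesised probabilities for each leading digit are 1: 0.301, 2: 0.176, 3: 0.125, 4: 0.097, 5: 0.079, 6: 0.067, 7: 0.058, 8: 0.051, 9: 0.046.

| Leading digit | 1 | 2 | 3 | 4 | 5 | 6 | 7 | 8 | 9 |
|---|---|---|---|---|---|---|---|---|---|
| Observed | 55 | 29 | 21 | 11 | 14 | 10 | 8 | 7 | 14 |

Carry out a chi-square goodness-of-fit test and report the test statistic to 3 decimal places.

7.937

Expected counts E_i = n·p_i: 169×0.301 = 50.869, 169×0.176 = 29.744, 169×0.125 = 21.125, 169×0.097 = 16.393, 169×0.079 = 13.351, 169×0.067 = 11.323, 169×0.058 = 9.802, 169×0.051 = 8.619, 169×0.046 = 7.774.
1: (55 − 50.869)²/50.869 = 17.065161/50.869 = 0.3355
2: (29 − 29.744)²/29.744 = 0.553536/29.744 = 0.0186
3: (21 − 21.125)²/21.125 = 0.015625/21.125 = 0.0007
4: (11 − 16.393)²/16.393 = 29.084449/16.393 = 1.7742
5: (14 − 13.351)²/13.351 = 0.421201/13.351 = 0.0315
6: (10 − 11.323)²/11.323 = 1.750329/11.323 = 0.1546
7: (8 − 9.802)²/9.802 = 3.247204/9.802 = 0.3313
8: (7 − 8.619)²/8.619 = 2.621161/8.619 = 0.3041
9: (14 − 7.774)²/7.774 = 38.763076/7.774 = 4.9862
Sum = 7.937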